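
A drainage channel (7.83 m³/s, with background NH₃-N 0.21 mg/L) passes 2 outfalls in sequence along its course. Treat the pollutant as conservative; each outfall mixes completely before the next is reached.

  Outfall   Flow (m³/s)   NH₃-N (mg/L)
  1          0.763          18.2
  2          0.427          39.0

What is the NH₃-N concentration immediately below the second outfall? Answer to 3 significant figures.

Outfall 1: combined Q = 8.593 m³/s; C = (7.830·0.2100 + 0.7630·18.20)/8.593 = 1.807 mg/L.
Outfall 2: combined Q = 9.020 m³/s; C = (8.593·1.807 + 0.4270·39.00)/9.020 = 3.568 mg/L.

3.57 mg/L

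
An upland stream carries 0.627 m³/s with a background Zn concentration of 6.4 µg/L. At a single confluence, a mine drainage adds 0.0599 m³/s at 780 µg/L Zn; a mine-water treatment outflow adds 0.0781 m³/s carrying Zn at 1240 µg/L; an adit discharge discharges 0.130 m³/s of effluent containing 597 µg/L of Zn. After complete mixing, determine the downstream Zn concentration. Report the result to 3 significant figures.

252 µg/L

Flow-weighted average: C = (0.6270·6.400 + 0.05990·780.0 + 0.07810·1240 + 0.1300·597.0) / 0.8950 = 225.2/0.8950 = 251.6 µg/L.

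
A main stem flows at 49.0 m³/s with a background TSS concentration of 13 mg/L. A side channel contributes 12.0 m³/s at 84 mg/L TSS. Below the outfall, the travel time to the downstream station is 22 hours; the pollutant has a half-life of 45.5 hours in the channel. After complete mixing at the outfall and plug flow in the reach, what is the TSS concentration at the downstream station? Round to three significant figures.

19.3 mg/L

Mass balance: C = (49.00·13.00 + 12.00·84.00) / 61.00 = 1645/61.00 = 26.97 mg/L.
Half-life 45.5 h → k = ln 2 / 45.5 = 0.01523 h⁻¹ = 0.3656 d⁻¹.
First-order decay: C = 26.97·exp(−k·t) = 26.97·0.7152 = 19.29 mg/L.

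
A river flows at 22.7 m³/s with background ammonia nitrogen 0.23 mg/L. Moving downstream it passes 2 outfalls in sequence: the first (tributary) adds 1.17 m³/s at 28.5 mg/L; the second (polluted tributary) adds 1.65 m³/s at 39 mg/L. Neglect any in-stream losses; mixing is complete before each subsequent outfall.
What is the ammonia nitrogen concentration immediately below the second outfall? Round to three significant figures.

4.03 mg/L

Outfall 1: combined Q = 23.87 m³/s; C = (22.70·0.2300 + 1.170·28.50)/23.87 = 1.616 mg/L.
Outfall 2: combined Q = 25.52 m³/s; C = (23.87·1.616 + 1.650·39.00)/25.52 = 4.033 mg/L.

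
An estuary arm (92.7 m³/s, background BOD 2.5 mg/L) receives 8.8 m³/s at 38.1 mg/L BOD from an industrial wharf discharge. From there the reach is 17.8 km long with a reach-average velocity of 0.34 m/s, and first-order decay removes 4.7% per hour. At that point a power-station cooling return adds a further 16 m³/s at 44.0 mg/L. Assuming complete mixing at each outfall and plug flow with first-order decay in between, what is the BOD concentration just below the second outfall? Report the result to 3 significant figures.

8.39 mg/L

Conservation of mass: C = (92.70·2.500 + 8.800·38.10) / 101.5 = 567.0/101.5 = 5.587 mg/L; combined flow 101.5 m³/s.
Travel time t = 17.8·1000 / 0.34 = 52350 s = 14.54 h.
4.7%/h lost → k = −ln(1 − 0.047) = 0.04814 h⁻¹.
First-order decay: C = 5.587·exp(−k·t) = 5.587·0.4965 = 2.774 mg/L.
Second outfall: C = (101.5·2.774 + 16.00·44.00)/117.5 = 8.388 mg/L.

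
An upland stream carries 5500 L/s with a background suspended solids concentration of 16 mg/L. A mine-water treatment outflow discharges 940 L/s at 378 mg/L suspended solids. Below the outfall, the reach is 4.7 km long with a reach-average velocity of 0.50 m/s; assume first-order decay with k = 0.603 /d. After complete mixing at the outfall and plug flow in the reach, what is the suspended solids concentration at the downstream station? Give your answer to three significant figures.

Flow-weighted average: C = (5500·16.00 + 940.0·378.0) / 6440 = 443300/6440 = 68.84 mg/L.
Travel time t = 4.7·1000 / 0.50 = 9400 s = 2.611 h.
Decay over the reach: 68.84·exp(−kt) = 68.84·0.9365 = 64.47 mg/L.

64.5 mg/L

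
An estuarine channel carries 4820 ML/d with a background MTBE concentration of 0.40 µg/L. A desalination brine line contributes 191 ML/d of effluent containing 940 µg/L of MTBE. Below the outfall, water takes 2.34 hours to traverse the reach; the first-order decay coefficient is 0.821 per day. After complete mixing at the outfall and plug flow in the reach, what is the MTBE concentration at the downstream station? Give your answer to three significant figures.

33.4 µg/L

Mixed concentration C = ΣQC/ΣQ = (4820·0.4000 + 191.0·940.0) / 5011 = 181500/5011 = 36.21 µg/L.
First-order decay: C = 36.21·exp(−k·t) = 36.21·0.9231 = 33.43 µg/L.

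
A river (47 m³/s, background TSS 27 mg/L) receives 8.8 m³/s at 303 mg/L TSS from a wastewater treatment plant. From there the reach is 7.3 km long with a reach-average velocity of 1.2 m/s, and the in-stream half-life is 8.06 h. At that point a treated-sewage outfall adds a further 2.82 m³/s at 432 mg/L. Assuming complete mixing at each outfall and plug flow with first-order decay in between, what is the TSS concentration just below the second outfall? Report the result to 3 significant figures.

Flow-weighted average: C = (47.00·27.00 + 8.800·303.0) / 55.80 = 3935/55.80 = 70.53 mg/L; combined flow 55.80 m³/s.
Travel time t = 7.3·1000 / 1.2 = 6083 s = 1.690 h.
Half-life 8.06 h → k = ln 2 / 8.06 = 0.08600 h⁻¹ = 2.064 d⁻¹.
Decay over the reach: 70.53·exp(−kt) = 70.53·0.8647 = 60.99 mg/L.
At the second outfall, C = (55.80·60.99 + 2.820·432.0) / (55.80 + 2.820) = 78.84 mg/L.

78.8 mg/L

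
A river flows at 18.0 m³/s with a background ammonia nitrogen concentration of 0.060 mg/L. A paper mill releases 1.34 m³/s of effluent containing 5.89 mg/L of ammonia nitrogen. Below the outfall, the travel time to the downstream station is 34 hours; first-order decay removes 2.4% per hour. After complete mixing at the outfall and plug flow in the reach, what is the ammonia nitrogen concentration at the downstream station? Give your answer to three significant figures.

0.203 mg/L

After mixing, C = (18.00·0.06000 + 1.340·5.890) / 19.34 = 8.973/19.34 = 0.4639 mg/L.
2.4%/h lost → k = −ln(1 − 0.024) = 0.02429 h⁻¹.
Decay over the reach: 0.4639·exp(−kt) = 0.4639·0.4378 = 0.2031 mg/L.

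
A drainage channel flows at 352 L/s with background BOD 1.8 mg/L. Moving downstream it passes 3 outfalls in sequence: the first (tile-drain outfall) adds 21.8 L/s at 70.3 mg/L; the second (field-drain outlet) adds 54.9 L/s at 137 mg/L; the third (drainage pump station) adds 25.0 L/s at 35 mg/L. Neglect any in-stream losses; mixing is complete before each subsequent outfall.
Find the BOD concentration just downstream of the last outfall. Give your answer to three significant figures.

After outfall 1: Q = 352.0 + 21.80 = 373.8 L/s; C = (352.0·1.800 + 21.80·70.30)/373.8 = 5.795 mg/L.
After outfall 2: Q = 373.8 + 54.90 = 428.7 L/s; C = (373.8·5.795 + 54.90·137.0)/428.7 = 22.60 mg/L.
After outfall 3: Q = 428.7 + 25.00 = 453.7 L/s; C = (428.7·22.60 + 25.00·35.00)/453.7 = 23.28 mg/L.

23.3 mg/L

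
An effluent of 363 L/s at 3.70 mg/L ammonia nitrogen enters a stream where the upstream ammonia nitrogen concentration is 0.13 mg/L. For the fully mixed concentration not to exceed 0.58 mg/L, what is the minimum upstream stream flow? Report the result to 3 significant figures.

Set C_mix = 0.58: (Q·0.1300 + 363.0·3.700) / (Q + 363.0) = 0.58
→ Q = 363.0·(3.700 − 0.58)/(0.58 − 0.1300) = 2517 L/s.

2520 L/s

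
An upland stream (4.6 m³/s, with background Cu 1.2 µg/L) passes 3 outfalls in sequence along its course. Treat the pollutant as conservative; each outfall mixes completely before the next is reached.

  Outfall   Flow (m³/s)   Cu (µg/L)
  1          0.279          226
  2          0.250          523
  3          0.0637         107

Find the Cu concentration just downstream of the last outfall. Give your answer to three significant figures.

Outfall 1: combined Q = 4.879 m³/s; C = (4.600·1.200 + 0.2790·226.0)/4.879 = 14.05 µg/L.
Outfall 2: combined Q = 5.129 m³/s; C = (4.879·14.05 + 0.2500·523.0)/5.129 = 38.86 µg/L.
Outfall 3: combined Q = 5.193 m³/s; C = (5.129·38.86 + 0.06370·107.0)/5.193 = 39.70 µg/L.

39.7 µg/L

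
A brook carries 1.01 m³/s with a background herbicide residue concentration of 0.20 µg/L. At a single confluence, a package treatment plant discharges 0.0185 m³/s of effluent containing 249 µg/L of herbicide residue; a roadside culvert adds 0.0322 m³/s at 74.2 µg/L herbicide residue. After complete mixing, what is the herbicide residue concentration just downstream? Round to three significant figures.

6.79 µg/L

Flow-weighted average: C = (1.010·0.2000 + 0.01850·249.0 + 0.03220·74.20) / 1.061 = 7.198/1.061 = 6.786 µg/L.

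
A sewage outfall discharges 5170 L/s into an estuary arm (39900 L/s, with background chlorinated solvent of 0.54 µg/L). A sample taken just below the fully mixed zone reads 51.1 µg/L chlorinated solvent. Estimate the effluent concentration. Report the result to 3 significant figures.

Mass balance: 39900·0.5400 + 5170·Cₑ = 45070·51.10
→ Cₑ = (45070·51.10 − 39900·0.5400) / 5170 = 441.3 µg/L.

441 µg/L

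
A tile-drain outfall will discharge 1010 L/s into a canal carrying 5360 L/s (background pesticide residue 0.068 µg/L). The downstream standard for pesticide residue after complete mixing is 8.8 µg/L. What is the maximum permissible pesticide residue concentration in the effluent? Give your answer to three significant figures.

55.1 µg/L

At the limit, (Qr·Cr + Qe·Cₑ)/(Qr + Qe) = 8.8:
Cₑ = (6370·8.8 − 5360·0.06800) / 1010 = 55.14 µg/L.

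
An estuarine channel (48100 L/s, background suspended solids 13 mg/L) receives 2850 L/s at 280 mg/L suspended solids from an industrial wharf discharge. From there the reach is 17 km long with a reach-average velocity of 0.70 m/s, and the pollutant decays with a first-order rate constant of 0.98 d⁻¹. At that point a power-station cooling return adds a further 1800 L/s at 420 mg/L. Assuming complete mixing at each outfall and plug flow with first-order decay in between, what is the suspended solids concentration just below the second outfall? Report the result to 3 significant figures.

34.8 mg/L

Conservation of mass: C = (48100·13.00 + 2850·280.0) / 50950 = 1423000/50950 = 27.94 mg/L; combined flow 50950 L/s.
Travel time t = 17·1000 / 0.70 = 24290 s = 6.746 h.
After decay, C = 27.94 × e^(−kt) = 27.94 × 0.7592 = 21.21 mg/L.
At the second outfall, C = (50950·21.21 + 1800·420.0) / (50950 + 1800) = 34.82 mg/L.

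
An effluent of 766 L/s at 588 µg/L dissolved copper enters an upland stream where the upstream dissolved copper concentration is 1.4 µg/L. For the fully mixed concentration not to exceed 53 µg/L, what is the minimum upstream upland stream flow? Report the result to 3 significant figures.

Set C_mix = 53: (Q·1.400 + 766.0·588.0) / (Q + 766.0) = 53
→ Q = 766.0·(588.0 − 53)/(53 − 1.400) = 7942 L/s.

7940 L/s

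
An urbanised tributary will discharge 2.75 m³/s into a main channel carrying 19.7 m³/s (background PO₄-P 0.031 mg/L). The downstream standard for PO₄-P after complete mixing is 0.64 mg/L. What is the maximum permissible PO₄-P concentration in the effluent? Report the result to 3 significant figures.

At the limit, (Qr·Cr + Qe·Cₑ)/(Qr + Qe) = 0.64:
Cₑ = (22.45·0.64 − 19.70·0.03100) / 2.750 = 5.003 mg/L.

5.00 mg/L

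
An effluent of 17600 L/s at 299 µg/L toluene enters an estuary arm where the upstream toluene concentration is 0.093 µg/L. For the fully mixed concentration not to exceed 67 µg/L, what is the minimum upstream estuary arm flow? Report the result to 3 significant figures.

Set C_mix = 67: (Q·0.09300 + 17600·299.0) / (Q + 17600) = 67
→ Q = 17600·(299.0 − 67)/(67 − 0.09300) = 61030 L/s.

61000 L/s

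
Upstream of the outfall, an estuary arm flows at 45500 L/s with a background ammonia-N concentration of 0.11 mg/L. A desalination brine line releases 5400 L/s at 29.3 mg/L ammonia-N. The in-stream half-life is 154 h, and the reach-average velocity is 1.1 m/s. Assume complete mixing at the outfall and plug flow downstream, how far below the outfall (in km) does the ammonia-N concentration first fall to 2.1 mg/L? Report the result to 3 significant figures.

372 km

Conservation of mass: C = (45500·0.1100 + 5400·29.30) / 50900 = 163200/50900 = 3.207 mg/L.
Half-life 154 h → k = ln 2 / 154 = 0.004501 h⁻¹ = 0.1080 d⁻¹.
Set 3.207·exp(−k·t) = 2.1 → t = ln(3.207/2.1)/k = 338600 s = 94.05 h.
Distance = v·t = 1.1·338600 = 372500 m = 372.5 km.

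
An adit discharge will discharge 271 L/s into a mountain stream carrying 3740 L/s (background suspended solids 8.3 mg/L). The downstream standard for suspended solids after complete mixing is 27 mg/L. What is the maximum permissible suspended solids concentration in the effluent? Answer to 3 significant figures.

At the limit, (Qr·Cr + Qe·Cₑ)/(Qr + Qe) = 27:
Cₑ = (4011·27 − 3740·8.300) / 271.0 = 285.1 mg/L.

285 mg/L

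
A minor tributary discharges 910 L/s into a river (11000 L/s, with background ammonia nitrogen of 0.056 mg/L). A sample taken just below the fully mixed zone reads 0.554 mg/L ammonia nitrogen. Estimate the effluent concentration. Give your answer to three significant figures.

Mass balance: 11000·0.05600 + 910.0·Cₑ = 11910·0.5540
→ Cₑ = (11910·0.5540 − 11000·0.05600) / 910.0 = 6.574 mg/L.

6.57 mg/L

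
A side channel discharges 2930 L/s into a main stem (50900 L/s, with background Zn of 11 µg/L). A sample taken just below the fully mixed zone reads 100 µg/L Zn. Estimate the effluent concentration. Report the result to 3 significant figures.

1650 µg/L

Mass balance: 50900·11.00 + 2930·Cₑ = 53830·100.0
→ Cₑ = (53830·100.0 − 50900·11.00) / 2930 = 1646 µg/L.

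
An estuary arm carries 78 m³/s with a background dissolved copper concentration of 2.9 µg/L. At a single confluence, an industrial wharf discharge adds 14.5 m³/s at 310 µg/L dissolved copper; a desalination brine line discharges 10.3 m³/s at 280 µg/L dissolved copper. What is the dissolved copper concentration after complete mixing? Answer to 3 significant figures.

Mixed concentration C = ΣQC/ΣQ = (78.00·2.900 + 14.50·310.0 + 10.30·280.0) / 102.8 = 7605/102.8 = 73.98 µg/L.

74.0 µg/L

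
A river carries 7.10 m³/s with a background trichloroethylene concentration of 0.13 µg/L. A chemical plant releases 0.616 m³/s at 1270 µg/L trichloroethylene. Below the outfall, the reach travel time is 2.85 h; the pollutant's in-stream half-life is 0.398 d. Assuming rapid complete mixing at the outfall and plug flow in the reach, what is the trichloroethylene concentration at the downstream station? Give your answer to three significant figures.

Flow-weighted average: C = (7.100·0.1300 + 0.6160·1270) / 7.716 = 783.2/7.716 = 101.5 µg/L.
Half-life 0.398 d → k = ln 2 / 0.398 = 1.742 d⁻¹.
Decay over the reach: 101.5·exp(−kt) = 101.5·0.8132 = 82.54 µg/L.

82.5 µg/L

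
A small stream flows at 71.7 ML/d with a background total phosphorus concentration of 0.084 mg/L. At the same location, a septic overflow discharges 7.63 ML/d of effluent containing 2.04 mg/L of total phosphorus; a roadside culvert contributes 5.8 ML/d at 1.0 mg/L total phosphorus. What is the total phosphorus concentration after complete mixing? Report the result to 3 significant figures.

0.322 mg/L

Mass balance: C = (71.70·0.08400 + 7.630·2.040 + 5.800·1.000) / 85.13 = 27.39/85.13 = 0.3217 mg/L.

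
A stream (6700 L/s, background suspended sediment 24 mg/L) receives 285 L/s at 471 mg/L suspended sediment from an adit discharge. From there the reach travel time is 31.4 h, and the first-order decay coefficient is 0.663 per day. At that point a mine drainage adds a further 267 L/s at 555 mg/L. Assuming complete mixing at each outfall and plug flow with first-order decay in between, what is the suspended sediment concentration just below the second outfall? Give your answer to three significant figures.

After mixing, C = (6700·24.00 + 285.0·471.0) / 6985 = 295000/6985 = 42.24 mg/L; combined flow 6985 L/s.
Applying C = C₀e^(−kt): 42.24 × 0.4200 = 17.74 mg/L.
Second outfall: C = (6985·17.74 + 267.0·555.0)/7252 = 37.52 mg/L.

37.5 mg/L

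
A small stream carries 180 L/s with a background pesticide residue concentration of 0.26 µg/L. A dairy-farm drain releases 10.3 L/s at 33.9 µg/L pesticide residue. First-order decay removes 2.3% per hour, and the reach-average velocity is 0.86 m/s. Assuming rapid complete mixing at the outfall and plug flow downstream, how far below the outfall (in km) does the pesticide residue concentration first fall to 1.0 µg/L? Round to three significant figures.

97.5 km

Mass balance: C = (180.0·0.2600 + 10.30·33.90) / 190.3 = 396.0/190.3 = 2.081 µg/L.
2.3%/h lost → k = −ln(1 − 0.023) = 0.02327 h⁻¹.
Set 2.081·exp(−k·t) = 1.0 → t = ln(2.081/1.0)/k = 113400 s = 31.49 h.
Distance = v·t = 0.86·113400 = 97490 m = 97.49 km.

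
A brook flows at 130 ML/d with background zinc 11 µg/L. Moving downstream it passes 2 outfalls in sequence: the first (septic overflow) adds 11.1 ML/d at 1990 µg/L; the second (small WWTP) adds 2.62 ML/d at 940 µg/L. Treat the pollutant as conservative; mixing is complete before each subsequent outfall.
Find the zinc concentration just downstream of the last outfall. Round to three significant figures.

181 µg/L

After outfall 1: Q = 130.0 + 11.10 = 141.1 ML/d; C = (130.0·11.00 + 11.10·1990)/141.1 = 166.7 µg/L.
After outfall 2: Q = 141.1 + 2.620 = 143.7 ML/d; C = (141.1·166.7 + 2.620·940.0)/143.7 = 180.8 µg/L.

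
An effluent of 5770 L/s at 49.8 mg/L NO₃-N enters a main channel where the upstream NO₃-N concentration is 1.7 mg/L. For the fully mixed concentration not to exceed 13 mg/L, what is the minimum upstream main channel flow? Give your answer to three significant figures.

18800 L/s

Set C_mix = 13: (Q·1.700 + 5770·49.80) / (Q + 5770) = 13
→ Q = 5770·(49.80 − 13)/(13 − 1.700) = 18790 L/s.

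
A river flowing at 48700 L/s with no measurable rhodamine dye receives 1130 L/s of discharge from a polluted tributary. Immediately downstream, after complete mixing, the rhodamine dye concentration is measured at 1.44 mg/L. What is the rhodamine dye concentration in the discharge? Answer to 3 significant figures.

63.5 mg/L

Mass balance: 48700·0 + 1130·Cₑ = 49830·1.440
→ Cₑ = (49830·1.440 − 48700·0) / 1130 = 63.50 mg/L.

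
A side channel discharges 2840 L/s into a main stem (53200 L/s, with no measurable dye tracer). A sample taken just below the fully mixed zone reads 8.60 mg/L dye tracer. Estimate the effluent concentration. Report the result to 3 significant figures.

170 mg/L

Mass balance: 53200·0 + 2840·Cₑ = 56040·8.600
→ Cₑ = (56040·8.600 − 53200·0) / 2840 = 169.7 mg/L.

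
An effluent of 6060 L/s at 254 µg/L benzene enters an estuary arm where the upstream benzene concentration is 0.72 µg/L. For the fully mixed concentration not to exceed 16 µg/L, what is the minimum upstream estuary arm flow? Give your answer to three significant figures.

Set C_mix = 16: (Q·0.7200 + 6060·254.0) / (Q + 6060) = 16
→ Q = 6060·(254.0 − 16)/(16 − 0.7200) = 94390 L/s.

94400 L/s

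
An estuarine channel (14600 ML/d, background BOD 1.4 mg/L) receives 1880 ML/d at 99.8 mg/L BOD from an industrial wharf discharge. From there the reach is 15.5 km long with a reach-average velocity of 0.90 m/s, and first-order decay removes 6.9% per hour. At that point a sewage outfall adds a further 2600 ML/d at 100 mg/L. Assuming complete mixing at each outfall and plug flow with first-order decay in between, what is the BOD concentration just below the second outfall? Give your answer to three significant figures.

Mass balance: C = (14600·1.400 + 1880·99.80) / 16480 = 208100/16480 = 12.63 mg/L; combined flow 16480 ML/d.
Travel time t = 15.5·1000 / 0.90 = 17220 s = 4.784 h.
6.9%/h lost → k = −ln(1 − 0.069) = 0.07150 h⁻¹.
Decay over the reach: 12.63·exp(−kt) = 12.63·0.7103 = 8.968 mg/L.
Second outfall: C = (16480·8.968 + 2600·100.0)/19080 = 21.37 mg/L.

21.4 mg/L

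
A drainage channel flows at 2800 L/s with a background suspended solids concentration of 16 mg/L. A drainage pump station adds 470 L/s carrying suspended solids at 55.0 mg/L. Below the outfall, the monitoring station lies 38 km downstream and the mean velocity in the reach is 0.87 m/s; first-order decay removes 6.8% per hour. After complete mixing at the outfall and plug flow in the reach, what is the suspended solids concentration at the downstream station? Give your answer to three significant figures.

9.19 mg/L

After mixing, C = (2800·16.00 + 470.0·55.00) / 3270 = 70650/3270 = 21.61 mg/L.
Travel time t = 38·1000 / 0.87 = 43680 s = 12.13 h.
6.8%/h lost → k = −ln(1 − 0.068) = 0.07042 h⁻¹.
Applying C = C₀e^(−kt): 21.61 × 0.4255 = 9.194 mg/L.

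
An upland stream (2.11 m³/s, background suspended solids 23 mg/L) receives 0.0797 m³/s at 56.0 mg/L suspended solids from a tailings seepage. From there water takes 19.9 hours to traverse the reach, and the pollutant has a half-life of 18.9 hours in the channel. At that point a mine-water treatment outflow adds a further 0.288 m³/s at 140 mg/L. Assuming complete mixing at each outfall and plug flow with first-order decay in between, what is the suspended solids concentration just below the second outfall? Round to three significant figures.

Mass balance: C = (2.110·23.00 + 0.07970·56.00) / 2.190 = 52.99/2.190 = 24.20 mg/L; combined flow 2.190 m³/s.
Half-life 18.9 h → k = ln 2 / 18.9 = 0.03667 h⁻¹ = 0.8802 d⁻¹.
After decay, C = 24.20 × e^(−kt) = 24.20 × 0.4820 = 11.66 mg/L.
At the second outfall, C = (2.190·11.66 + 0.2880·140.0) / (2.190 + 0.2880) = 26.58 mg/L.

26.6 mg/L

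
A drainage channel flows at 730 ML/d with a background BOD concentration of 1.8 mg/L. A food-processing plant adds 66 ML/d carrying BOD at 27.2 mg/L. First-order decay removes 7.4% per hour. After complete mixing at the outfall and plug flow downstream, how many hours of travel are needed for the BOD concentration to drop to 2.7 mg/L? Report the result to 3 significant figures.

4.80 h

After mixing, C = (730.0·1.800 + 66.00·27.20) / 796.0 = 3109/796.0 = 3.906 mg/L.
7.4%/h lost → k = −ln(1 − 0.074) = 0.07688 h⁻¹.
3.906·exp(−k·t) = 2.7 → t = ln(3.906/2.7)/k = 17290 s = 4.803 h.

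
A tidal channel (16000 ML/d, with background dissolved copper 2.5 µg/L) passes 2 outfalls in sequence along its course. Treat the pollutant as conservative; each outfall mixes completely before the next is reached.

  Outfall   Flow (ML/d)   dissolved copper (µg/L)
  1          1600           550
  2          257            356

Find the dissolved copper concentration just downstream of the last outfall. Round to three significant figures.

Outfall 1: combined Q = 17600 ML/d; C = (16000·2.500 + 1600·550.0)/17600 = 52.27 µg/L.
Outfall 2: combined Q = 17860 ML/d; C = (17600·52.27 + 257.0·356.0)/17860 = 56.64 µg/L.

56.6 µg/L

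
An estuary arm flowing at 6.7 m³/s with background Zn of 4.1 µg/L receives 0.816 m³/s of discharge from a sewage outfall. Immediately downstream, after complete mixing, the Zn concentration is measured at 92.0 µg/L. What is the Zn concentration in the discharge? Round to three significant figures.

814 µg/L

Mass balance: 6.700·4.100 + 0.8160·Cₑ = 7.516·92.00
→ Cₑ = (7.516·92.00 − 6.700·4.100) / 0.8160 = 813.7 µg/L.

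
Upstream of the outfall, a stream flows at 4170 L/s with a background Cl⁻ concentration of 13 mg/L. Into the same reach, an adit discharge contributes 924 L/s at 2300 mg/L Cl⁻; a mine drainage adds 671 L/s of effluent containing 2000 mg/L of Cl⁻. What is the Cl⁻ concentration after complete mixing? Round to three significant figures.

Mixed concentration C = ΣQC/ΣQ = (4170·13.00 + 924.0·2300 + 671.0·2000) / 5765 = 3521000/5765 = 610.8 mg/L.

611 mg/L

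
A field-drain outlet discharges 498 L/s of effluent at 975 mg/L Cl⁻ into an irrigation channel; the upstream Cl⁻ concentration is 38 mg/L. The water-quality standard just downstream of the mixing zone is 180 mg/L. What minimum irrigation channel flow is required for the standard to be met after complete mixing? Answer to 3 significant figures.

2790 L/s

Set C_mix = 180: (Q·38.00 + 498.0·975.0) / (Q + 498.0) = 180
→ Q = 498.0·(975.0 − 180)/(180 − 38.00) = 2788 L/s.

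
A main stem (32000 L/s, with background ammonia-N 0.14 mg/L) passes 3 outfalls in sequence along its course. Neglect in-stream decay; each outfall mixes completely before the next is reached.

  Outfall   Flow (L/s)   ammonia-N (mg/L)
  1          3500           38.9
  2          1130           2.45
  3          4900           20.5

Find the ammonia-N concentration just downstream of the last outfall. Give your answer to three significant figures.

5.87 mg/L

After outfall 1: Q = 32000 + 3500 = 35500 L/s; C = (32000·0.1400 + 3500·38.90)/35500 = 3.961 mg/L.
After outfall 2: Q = 35500 + 1130 = 36630 L/s; C = (35500·3.961 + 1130·2.450)/36630 = 3.915 mg/L.
After outfall 3: Q = 36630 + 4900 = 41530 L/s; C = (36630·3.915 + 4900·20.50)/41530 = 5.872 mg/L.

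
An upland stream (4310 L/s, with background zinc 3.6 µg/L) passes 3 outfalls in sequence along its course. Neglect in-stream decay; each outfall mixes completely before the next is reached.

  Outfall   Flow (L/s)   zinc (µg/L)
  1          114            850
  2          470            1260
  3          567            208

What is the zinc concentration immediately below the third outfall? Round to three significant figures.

After outfall 1: Q = 4310 + 114.0 = 4424 L/s; C = (4310·3.600 + 114.0·850.0)/4424 = 25.41 µg/L.
After outfall 2: Q = 4424 + 470.0 = 4894 L/s; C = (4424·25.41 + 470.0·1260)/4894 = 144.0 µg/L.
After outfall 3: Q = 4894 + 567.0 = 5461 L/s; C = (4894·144.0 + 567.0·208.0)/5461 = 150.6 µg/L.

151 µg/L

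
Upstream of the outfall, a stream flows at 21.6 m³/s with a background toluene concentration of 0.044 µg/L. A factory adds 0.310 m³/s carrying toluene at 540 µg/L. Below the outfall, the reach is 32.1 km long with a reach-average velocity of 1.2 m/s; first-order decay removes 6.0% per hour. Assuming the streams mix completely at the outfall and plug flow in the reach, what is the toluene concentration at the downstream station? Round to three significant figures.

Mixed concentration C = ΣQC/ΣQ = (21.60·0.04400 + 0.3100·540.0) / 21.91 = 168.4/21.91 = 7.684 µg/L.
Travel time t = 32.1·1000 / 1.2 = 26750 s = 7.431 h.
6.0%/h lost → k = −ln(1 − 0.06) = 0.06188 h⁻¹.
After decay, C = 7.684 × e^(−kt) = 7.684 × 0.6314 = 4.852 µg/L.

4.85 µg/L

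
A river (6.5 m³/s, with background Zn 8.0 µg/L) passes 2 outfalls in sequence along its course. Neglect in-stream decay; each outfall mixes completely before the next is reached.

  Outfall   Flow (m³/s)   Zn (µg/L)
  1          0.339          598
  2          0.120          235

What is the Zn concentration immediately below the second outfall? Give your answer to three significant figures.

40.7 µg/L

Below outfall 1: Q → 6.839 m³/s, C = (6.500·8.000 + 0.3390·598.0)/6.839 = 37.25 µg/L.
Below outfall 2: Q → 6.959 m³/s, C = (6.839·37.25 + 0.1200·235.0)/6.959 = 40.66 µg/L.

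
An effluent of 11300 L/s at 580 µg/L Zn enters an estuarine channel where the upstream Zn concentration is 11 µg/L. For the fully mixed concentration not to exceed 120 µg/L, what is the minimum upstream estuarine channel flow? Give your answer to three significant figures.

47700 L/s

Set C_mix = 120: (Q·11.00 + 11300·580.0) / (Q + 11300) = 120
→ Q = 11300·(580.0 − 120)/(120 − 11.00) = 47690 L/s.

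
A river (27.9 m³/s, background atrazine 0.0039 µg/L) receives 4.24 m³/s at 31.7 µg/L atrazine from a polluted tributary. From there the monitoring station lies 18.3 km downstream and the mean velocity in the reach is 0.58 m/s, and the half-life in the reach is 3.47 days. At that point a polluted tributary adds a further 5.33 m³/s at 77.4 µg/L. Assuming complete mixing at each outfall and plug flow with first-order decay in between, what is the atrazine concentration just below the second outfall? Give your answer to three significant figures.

14.3 µg/L

Mixed concentration C = ΣQC/ΣQ = (27.90·0.003900 + 4.240·31.70) / 32.14 = 134.5/32.14 = 4.185 µg/L; combined flow 32.14 m³/s.
Travel time t = 18.3·1000 / 0.58 = 31550 s = 8.764 h.
Half-life 3.47 d → k = ln 2 / 3.47 = 0.1998 d⁻¹.
Applying C = C₀e^(−kt): 4.185 × 0.9297 = 3.891 µg/L.
Second outfall: C = (32.14·3.891 + 5.330·77.40)/37.47 = 14.35 µg/L.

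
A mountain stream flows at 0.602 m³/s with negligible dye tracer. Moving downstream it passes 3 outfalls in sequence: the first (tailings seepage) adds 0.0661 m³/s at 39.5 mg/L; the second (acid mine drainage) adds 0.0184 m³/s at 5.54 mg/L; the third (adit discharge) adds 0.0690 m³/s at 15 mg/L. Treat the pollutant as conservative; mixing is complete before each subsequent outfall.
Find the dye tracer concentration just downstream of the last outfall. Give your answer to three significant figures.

After outfall 1: Q = 0.6020 + 0.06610 = 0.6681 m³/s; C = (0.6020·0 + 0.06610·39.50)/0.6681 = 3.908 mg/L.
After outfall 2: Q = 0.6681 + 0.01840 = 0.6865 m³/s; C = (0.6681·3.908 + 0.01840·5.540)/0.6865 = 3.952 mg/L.
After outfall 3: Q = 0.6865 + 0.06900 = 0.7555 m³/s; C = (0.6865·3.952 + 0.06900·15.00)/0.7555 = 4.961 mg/L.

4.96 mg/L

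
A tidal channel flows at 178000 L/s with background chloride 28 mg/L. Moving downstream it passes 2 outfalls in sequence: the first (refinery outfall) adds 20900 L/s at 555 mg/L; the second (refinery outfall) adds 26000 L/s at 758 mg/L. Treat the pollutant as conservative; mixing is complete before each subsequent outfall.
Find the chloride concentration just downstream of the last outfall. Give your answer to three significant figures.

Outfall 1: combined Q = 198900 L/s; C = (178000·28.00 + 20900·555.0)/198900 = 83.38 mg/L.
Outfall 2: combined Q = 224900 L/s; C = (198900·83.38 + 26000·758.0)/224900 = 161.4 mg/L.

161 mg/L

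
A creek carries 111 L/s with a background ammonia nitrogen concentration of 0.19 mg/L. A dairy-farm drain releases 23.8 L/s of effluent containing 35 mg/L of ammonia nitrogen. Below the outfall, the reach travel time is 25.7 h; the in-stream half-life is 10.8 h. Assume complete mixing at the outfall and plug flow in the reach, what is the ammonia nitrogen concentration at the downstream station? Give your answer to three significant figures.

Mixed concentration C = ΣQC/ΣQ = (111.0·0.1900 + 23.80·35.00) / 134.8 = 854.1/134.8 = 6.336 mg/L.
Half-life 10.8 h → k = ln 2 / 10.8 = 0.06418 h⁻¹ = 1.540 d⁻¹.
Applying C = C₀e^(−kt): 6.336 × 0.1922 = 1.218 mg/L.

1.22 mg/L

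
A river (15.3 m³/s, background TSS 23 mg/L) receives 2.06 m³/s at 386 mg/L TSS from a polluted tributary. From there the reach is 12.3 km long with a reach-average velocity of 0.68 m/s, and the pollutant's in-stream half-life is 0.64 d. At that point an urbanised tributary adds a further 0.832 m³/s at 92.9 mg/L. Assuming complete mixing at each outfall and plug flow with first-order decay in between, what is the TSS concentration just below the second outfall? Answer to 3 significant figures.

Flow-weighted average: C = (15.30·23.00 + 2.060·386.0) / 17.36 = 1147/17.36 = 66.07 mg/L; combined flow 17.36 m³/s.
Travel time t = 12.3·1000 / 0.68 = 18090 s = 5.025 h.
Half-life 0.64 d → k = ln 2 / 0.64 = 1.083 d⁻¹.
After decay, C = 66.07 × e^(−kt) = 66.07 × 0.7971 = 52.67 mg/L.
Second outfall: C = (17.36·52.67 + 0.8320·92.90)/18.19 = 54.51 mg/L.

54.5 mg/L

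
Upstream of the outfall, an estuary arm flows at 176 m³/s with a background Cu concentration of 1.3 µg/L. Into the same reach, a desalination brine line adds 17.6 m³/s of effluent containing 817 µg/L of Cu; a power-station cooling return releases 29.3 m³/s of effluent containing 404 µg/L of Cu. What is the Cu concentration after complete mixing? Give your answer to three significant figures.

119 µg/L

After mixing, C = (176.0·1.300 + 17.60·817.0 + 29.30·404.0) / 222.9 = 26450/222.9 = 118.6 µg/L.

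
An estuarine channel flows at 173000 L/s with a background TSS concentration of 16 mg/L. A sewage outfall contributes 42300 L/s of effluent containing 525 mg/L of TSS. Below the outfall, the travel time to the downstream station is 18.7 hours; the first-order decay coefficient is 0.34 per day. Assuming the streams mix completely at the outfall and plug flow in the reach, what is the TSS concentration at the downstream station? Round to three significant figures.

89.0 mg/L

After mixing, C = (173000·16.00 + 42300·525.0) / 215300 = 24980000/215300 = 116.0 mg/L.
Decay over the reach: 116.0·exp(−kt) = 116.0·0.7673 = 89.01 mg/L.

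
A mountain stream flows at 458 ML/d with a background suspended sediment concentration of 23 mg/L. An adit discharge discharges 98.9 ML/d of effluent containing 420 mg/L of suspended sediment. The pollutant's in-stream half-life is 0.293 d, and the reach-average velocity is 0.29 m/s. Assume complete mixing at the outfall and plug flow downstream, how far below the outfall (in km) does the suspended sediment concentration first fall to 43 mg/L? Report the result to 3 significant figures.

Flow-weighted average: C = (458.0·23.00 + 98.90·420.0) / 556.9 = 52070/556.9 = 93.50 mg/L.
Half-life 0.293 d → k = ln 2 / 0.293 = 2.366 d⁻¹.
Set 93.50·exp(−k·t) = 43 → t = ln(93.50/43)/k = 28370 s = 7.881 h.
Distance = v·t = 0.29·28370 = 8227 m = 8.227 km.

8.23 km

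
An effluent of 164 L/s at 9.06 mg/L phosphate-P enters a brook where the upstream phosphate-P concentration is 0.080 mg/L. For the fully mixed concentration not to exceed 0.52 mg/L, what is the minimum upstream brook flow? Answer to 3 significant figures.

Set C_mix = 0.52: (Q·0.08000 + 164.0·9.060) / (Q + 164.0) = 0.52
→ Q = 164.0·(9.060 − 0.52)/(0.52 − 0.08000) = 3183 L/s.

3180 L/s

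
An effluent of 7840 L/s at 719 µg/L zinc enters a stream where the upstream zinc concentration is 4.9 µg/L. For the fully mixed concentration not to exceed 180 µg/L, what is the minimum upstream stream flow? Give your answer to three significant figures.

24100 L/s

Set C_mix = 180: (Q·4.900 + 7840·719.0) / (Q + 7840) = 180
→ Q = 7840·(719.0 − 180)/(180 − 4.900) = 24130 L/s.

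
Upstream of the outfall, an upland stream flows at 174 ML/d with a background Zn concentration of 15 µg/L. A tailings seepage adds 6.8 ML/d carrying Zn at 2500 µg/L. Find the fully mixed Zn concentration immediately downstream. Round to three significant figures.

108 µg/L

Mixed concentration C = ΣQC/ΣQ = (174.0·15.00 + 6.800·2500) / 180.8 = 19610/180.8 = 108.5 µg/L.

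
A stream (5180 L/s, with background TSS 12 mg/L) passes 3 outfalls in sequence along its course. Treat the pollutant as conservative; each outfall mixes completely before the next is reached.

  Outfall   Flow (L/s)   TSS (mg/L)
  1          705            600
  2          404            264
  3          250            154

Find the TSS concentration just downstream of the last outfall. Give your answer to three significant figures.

Below outfall 1: Q → 5885 L/s, C = (5180·12.00 + 705.0·600.0)/5885 = 82.44 mg/L.
Below outfall 2: Q → 6289 L/s, C = (5885·82.44 + 404.0·264.0)/6289 = 94.10 mg/L.
Below outfall 3: Q → 6539 L/s, C = (6289·94.10 + 250.0·154.0)/6539 = 96.39 mg/L.

96.4 mg/L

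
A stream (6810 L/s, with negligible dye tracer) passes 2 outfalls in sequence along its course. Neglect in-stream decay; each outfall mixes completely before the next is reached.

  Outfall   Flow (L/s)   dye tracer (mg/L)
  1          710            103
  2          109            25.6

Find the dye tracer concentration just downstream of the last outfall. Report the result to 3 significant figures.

Below outfall 1: Q → 7520 L/s, C = (6810·0 + 710.0·103.0)/7520 = 9.725 mg/L.
Below outfall 2: Q → 7629 L/s, C = (7520·9.725 + 109.0·25.60)/7629 = 9.952 mg/L.

9.95 mg/L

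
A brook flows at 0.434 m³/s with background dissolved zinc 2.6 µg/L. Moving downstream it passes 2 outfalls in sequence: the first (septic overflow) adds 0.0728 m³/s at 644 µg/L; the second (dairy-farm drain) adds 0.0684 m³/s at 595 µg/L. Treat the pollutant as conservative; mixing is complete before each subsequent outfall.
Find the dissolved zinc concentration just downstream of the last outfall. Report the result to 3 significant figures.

154 µg/L

Outfall 1: combined Q = 0.5068 m³/s; C = (0.4340·2.600 + 0.07280·644.0)/0.5068 = 94.73 µg/L.
Outfall 2: combined Q = 0.5752 m³/s; C = (0.5068·94.73 + 0.06840·595.0)/0.5752 = 154.2 µg/L.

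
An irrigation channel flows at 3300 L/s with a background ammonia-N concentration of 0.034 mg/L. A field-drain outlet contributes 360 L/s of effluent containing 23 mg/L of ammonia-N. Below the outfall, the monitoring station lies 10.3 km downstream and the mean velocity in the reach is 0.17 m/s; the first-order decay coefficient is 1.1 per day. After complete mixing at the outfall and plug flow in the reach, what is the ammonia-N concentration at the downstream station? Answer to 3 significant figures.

1.06 mg/L

Mixed concentration C = ΣQC/ΣQ = (3300·0.03400 + 360.0·23.00) / 3660 = 8392/3660 = 2.293 mg/L.
Travel time t = 10.3·1000 / 0.17 = 60590 s = 16.83 h.
Decay over the reach: 2.293·exp(−kt) = 2.293·0.4624 = 1.060 mg/L.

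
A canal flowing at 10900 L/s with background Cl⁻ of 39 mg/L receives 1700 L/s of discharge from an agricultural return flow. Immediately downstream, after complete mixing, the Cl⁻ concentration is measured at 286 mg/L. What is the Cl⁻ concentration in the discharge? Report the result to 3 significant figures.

1870 mg/L

Mass balance: 10900·39.00 + 1700·Cₑ = 12600·286.0
→ Cₑ = (12600·286.0 − 10900·39.00) / 1700 = 1870 mg/L.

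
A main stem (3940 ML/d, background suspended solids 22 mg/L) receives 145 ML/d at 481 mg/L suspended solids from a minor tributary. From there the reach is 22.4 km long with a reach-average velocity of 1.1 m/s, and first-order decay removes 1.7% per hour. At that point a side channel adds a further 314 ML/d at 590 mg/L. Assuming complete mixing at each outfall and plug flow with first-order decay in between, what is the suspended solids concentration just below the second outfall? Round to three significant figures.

74.4 mg/L

Mixed concentration C = ΣQC/ΣQ = (3940·22.00 + 145.0·481.0) / 4085 = 156400/4085 = 38.29 mg/L; combined flow 4085 ML/d.
Travel time t = 22.4·1000 / 1.1 = 20360 s = 5.657 h.
1.7%/h lost → k = −ln(1 − 0.017) = 0.01715 h⁻¹.
Decay over the reach: 38.29·exp(−kt) = 38.29·0.9076 = 34.75 mg/L.
Second outfall: C = (4085·34.75 + 314.0·590.0)/4399 = 74.39 mg/L.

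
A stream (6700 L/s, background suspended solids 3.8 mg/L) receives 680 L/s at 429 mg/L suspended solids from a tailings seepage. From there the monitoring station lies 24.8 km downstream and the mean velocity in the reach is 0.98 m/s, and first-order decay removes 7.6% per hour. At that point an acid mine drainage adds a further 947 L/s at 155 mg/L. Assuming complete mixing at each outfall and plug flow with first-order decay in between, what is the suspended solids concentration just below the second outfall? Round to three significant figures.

Mixed concentration C = ΣQC/ΣQ = (6700·3.800 + 680.0·429.0) / 7380 = 317200/7380 = 42.98 mg/L; combined flow 7380 L/s.
Travel time t = 24.8·1000 / 0.98 = 25310 s = 7.029 h.
7.6%/h lost → k = −ln(1 − 0.076) = 0.07904 h⁻¹.
Decay over the reach: 42.98·exp(−kt) = 42.98·0.5737 = 24.66 mg/L.
At the second outfall, C = (7380·24.66 + 947.0·155.0) / (7380 + 947.0) = 39.48 mg/L.

39.5 mg/L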